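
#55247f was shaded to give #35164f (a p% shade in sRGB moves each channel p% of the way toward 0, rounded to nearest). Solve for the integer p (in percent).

38%

#55247f is rgb(85, 36, 127); #35164f is rgb(53, 22, 79).
On the B channel (widest range): 79 ≈ 127 + (p/100)(0 − 127), so p ≈ 100×(79 − 127)/(0 − 127) = -4800/-127 = 37.80.
p = 38 reproduces all three channels after rounding.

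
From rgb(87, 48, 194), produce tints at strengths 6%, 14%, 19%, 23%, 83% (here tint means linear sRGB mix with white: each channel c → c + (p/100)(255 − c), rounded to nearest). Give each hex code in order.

#613CC6, #6F4DCB, #7757CE, #7E60D0, #E2DCF5

6%: (87 + 10.08 = 97.08→97, 48 + 12.42 = 60.42→60, 194 + 3.66 = 197.66→198) → #613CC6
14%: (87 + 23.52 = 110.52→111, 48 + 28.98 = 76.98→77, 194 + 8.54 = 202.54→203) → #6F4DCB
19%: (87 + 31.92 = 118.92→119, 48 + 39.33 = 87.33→87, 194 + 11.59 = 205.59→206) → #7757CE
23%: (87 + 38.64 = 125.64→126, 48 + 47.61 = 95.61→96, 194 + 14.03 = 208.03→208) → #7E60D0
83%: (87 + 139.44 = 226.44→226, 48 + 171.81 = 219.81→220, 194 + 50.63 = 244.63→245) → #E2DCF5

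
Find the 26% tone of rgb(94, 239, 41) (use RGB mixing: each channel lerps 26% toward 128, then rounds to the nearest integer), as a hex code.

#67D240

Lerp each channel 26% toward 128:
  R: 94 + 8.84 = 102.84 → 103
  G: 239 + 0.26×(128−239) = 239 − 28.86 = 210.14 → 210
  B: 41 + 0.26×(128−41) = 41 + 22.62 = 63.62 → 64
rgb(103, 210, 64) = #67D240.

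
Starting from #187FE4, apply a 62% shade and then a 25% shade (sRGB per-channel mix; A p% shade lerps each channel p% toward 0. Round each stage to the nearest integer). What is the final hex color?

#072441

#187FE4 is rgb(24, 127, 228).
A 62% shade moves each channel 62% toward 0:
  R: 24 + 0.62×(0−24) = 24 − 14.88 = 9.12 → 9
  G: 127 − 78.74 = 48.26 → 48
  B: 228 + 0.62×(0−228) = 228 − 141.36 = 86.64 → 87
After the shade: rgb(9, 48, 87) = #093057.
A 25% shade moves each channel 25% toward 0:
  R: 9 + 0.25×(0−9) = 9 − 2.25 = 6.75 → 7
  G: 48 + 0.25×(0−48) = 48 − 12 = 36 → 36
  B: 87 + 0.25×(0−87) = 87 − 21.75 = 65.25 → 65
rgb(7, 36, 65) = #072441.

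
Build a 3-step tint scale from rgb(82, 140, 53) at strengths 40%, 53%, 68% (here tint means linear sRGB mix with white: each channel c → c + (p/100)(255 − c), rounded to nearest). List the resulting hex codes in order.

40%: (82 + 69.2 = 151.2→151, 140 + 46 = 186→186, 53 + 80.8 = 133.8→134) → #97BA86
53%: (82 + 91.69 = 173.69→174, 140 + 60.95 = 200.95→201, 53 + 107.06 = 160.06→160) → #AEC9A0
68%: (82 + 117.64 = 199.64→200, 140 + 78.2 = 218.2→218, 53 + 137.36 = 190.36→190) → #C8DABE

#97BA86, #AEC9A0, #C8DABE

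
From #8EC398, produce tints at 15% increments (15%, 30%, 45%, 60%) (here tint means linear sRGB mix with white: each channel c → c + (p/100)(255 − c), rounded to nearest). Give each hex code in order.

#8EC398 is rgb(142, 195, 152).
15%: (142 + 16.95 = 158.95→159, 195 + 9 = 204→204, 152 + 15.45 = 167.45→167) → #9FCCA7
30%: (142 + 33.9 = 175.9→176, 195 + 18 = 213→213, 152 + 30.9 = 182.9→183) → #B0D5B7
45%: (142 + 50.85 = 192.85→193, 195 + 27 = 222→222, 152 + 46.35 = 198.35→198) → #C1DEC6
60%: (142 + 67.8 = 209.8→210, 195 + 36 = 231→231, 152 + 61.8 = 213.8→214) → #D2E7D6

#9FCCA7, #B0D5B7, #C1DEC6, #D2E7D6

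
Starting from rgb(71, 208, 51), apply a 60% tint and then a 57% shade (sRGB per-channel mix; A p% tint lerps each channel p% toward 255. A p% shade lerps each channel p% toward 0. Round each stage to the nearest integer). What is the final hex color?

Lerp each channel 60% toward 255:
  R: 71 + 110.4 = 181.4 → 181
  G: 208 + 0.6×(255−208) = 208 + 28.2 = 236.2 → 236
  B: 51 + 122.4 = 173.4 → 173
After the tint: rgb(181, 236, 173) = #b5ecad.
A 57% shade moves each channel 57% toward 0:
  R: 181 + 0.57×(0−181) = 181 − 103.17 = 77.83 → 78
  G: 236 − 134.52 = 101.48 → 101
  B: 173 − 98.61 = 74.39 → 74
rgb(78, 101, 74) = #4e654a.

#4e654a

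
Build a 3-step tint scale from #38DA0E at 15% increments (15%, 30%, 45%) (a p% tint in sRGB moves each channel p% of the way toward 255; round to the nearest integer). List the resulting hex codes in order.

#56E032, #74E556, #92EB7A

#38DA0E is rgb(56, 218, 14).
15%: (56 + 29.85 = 85.85→86, 218 + 5.55 = 223.55→224, 14 + 36.15 = 50.15→50) → #56E032
30%: (56 + 59.7 = 115.7→116, 218 + 11.1 = 229.1→229, 14 + 72.3 = 86.3→86) → #74E556
45%: (56 + 89.55 = 145.55→146, 218 + 16.65 = 234.65→235, 14 + 108.45 = 122.45→122) → #92EB7A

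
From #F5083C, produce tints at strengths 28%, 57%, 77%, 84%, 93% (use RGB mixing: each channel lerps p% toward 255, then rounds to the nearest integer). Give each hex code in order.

#F84D73, #FB95AB, #FDC6D2, #FDD7E0, #FEEEF1

#F5083C is rgb(245, 8, 60).
28%: (245 + 2.8 = 247.8→248, 8 + 69.16 = 77.16→77, 60 + 54.6 = 114.6→115) → #F84D73
57%: (245 + 5.7 = 250.7→251, 8 + 140.79 = 148.79→149, 60 + 111.15 = 171.15→171) → #FB95AB
77%: (245 + 7.7 = 252.7→253, 8 + 190.19 = 198.19→198, 60 + 150.15 = 210.15→210) → #FDC6D2
84%: (245 + 8.4 = 253.4→253, 8 + 207.48 = 215.48→215, 60 + 163.8 = 223.8→224) → #FDD7E0
93%: (245 + 9.3 = 254.3→254, 8 + 229.71 = 237.71→238, 60 + 181.35 = 241.35→241) → #FEEEF1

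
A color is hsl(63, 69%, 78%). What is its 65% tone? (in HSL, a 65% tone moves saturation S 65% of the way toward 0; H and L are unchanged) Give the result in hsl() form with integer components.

S moves 65% from 69 toward 0: 69 − 44.85 = 24.15 → 24.
H and L are unchanged.

hsl(63, 24%, 78%)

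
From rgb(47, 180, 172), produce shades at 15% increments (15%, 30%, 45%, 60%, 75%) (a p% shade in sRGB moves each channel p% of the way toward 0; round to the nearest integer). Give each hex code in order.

#289992, #217e78, #1a635f, #134845, #0c2d2b

15%: (47 − 7.05 = 39.95→40, 180 − 27 = 153→153, 172 − 25.8 = 146.2→146) → #289992
30%: (47 − 14.1 = 32.9→33, 180 − 54 = 126→126, 172 − 51.6 = 120.4→120) → #217e78
45%: (47 − 21.15 = 25.85→26, 180 − 81 = 99→99, 172 − 77.4 = 94.6→95) → #1a635f
60%: (47 − 28.2 = 18.8→19, 180 − 108 = 72→72, 172 − 103.2 = 68.8→69) → #134845
75%: (47 − 35.25 = 11.75→12, 180 − 135 = 45→45, 172 − 129 = 43→43) → #0c2d2b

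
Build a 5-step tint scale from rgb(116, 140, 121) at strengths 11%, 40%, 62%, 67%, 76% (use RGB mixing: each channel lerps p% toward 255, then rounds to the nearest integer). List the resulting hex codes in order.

#839988, #acbaaf, #cad3cc, #d1d9d3, #dee3df

11%: (116 + 15.29 = 131.29→131, 140 + 12.65 = 152.65→153, 121 + 14.74 = 135.74→136) → #839988
40%: (116 + 55.6 = 171.6→172, 140 + 46 = 186→186, 121 + 53.6 = 174.6→175) → #acbaaf
62%: (116 + 86.18 = 202.18→202, 140 + 71.3 = 211.3→211, 121 + 83.08 = 204.08→204) → #cad3cc
67%: (116 + 93.13 = 209.13→209, 140 + 77.05 = 217.05→217, 121 + 89.78 = 210.78→211) → #d1d9d3
76%: (116 + 105.64 = 221.64→222, 140 + 87.4 = 227.4→227, 121 + 101.84 = 222.84→223) → #dee3df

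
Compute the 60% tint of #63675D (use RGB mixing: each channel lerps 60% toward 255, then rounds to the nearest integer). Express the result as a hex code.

#C1C2BE

#63675D is rgb(99, 103, 93).
Per channel, c → c + 0.6(255 − c):
  R: 99 + 0.6×(255−99) = 99 + 93.6 = 192.6 → 193
  G: 103 + 91.2 = 194.2 → 194
  B: 93 + 0.6×(255−93) = 93 + 97.2 = 190.2 → 190
rgb(193, 194, 190) = #C1C2BE.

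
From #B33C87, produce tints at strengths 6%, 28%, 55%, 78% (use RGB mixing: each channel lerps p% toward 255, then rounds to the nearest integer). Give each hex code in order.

#B8488E, #C873A9, #DDA7C9, #EED4E5

#B33C87 is rgb(179, 60, 135).
6%: (179 + 4.56 = 183.56→184, 60 + 11.7 = 71.7→72, 135 + 7.2 = 142.2→142) → #B8488E
28%: (179 + 21.28 = 200.28→200, 60 + 54.6 = 114.6→115, 135 + 33.6 = 168.6→169) → #C873A9
55%: (179 + 41.8 = 220.8→221, 60 + 107.25 = 167.25→167, 135 + 66 = 201→201) → #DDA7C9
78%: (179 + 59.28 = 238.28→238, 60 + 152.1 = 212.1→212, 135 + 93.6 = 228.6→229) → #EED4E5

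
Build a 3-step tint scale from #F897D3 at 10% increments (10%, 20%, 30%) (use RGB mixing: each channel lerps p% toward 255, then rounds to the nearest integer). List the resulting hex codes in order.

#F897D3 is rgb(248, 151, 211).
10%: (248 + 0.7 = 248.7→249, 151 + 10.4 = 161.4→161, 211 + 4.4 = 215.4→215) → #F9A1D7
20%: (248 + 1.4 = 249.4→249, 151 + 20.8 = 171.8→172, 211 + 8.8 = 219.8→220) → #F9ACDC
30%: (248 + 2.1 = 250.1→250, 151 + 31.2 = 182.2→182, 211 + 13.2 = 224.2→224) → #FAB6E0

#F9A1D7, #F9ACDC, #FAB6E0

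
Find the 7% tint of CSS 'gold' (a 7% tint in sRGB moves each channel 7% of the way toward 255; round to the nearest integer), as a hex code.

CSS gold is rgb(255, 215, 0).
Lerp each channel 7% toward 255:
  R: 255 + 0.07×(255−255) = 255 + 0 = 255 → 255
  G: 215 + 0.07×(255−215) = 215 + 2.8 = 217.8 → 218
  B: 0 + 0.07×(255−0) = 0 + 17.85 = 17.85 → 18
rgb(255, 218, 18) = #ffda12.

#ffda12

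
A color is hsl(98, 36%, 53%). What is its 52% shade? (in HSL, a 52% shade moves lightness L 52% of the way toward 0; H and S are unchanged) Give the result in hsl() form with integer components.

hsl(98, 36%, 25%)

L moves 52% from 53 toward 0: 53 − 27.56 = 25.44 → 25.
H and S are unchanged.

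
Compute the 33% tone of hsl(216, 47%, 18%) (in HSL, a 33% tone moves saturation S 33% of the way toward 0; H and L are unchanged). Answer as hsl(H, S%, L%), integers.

S moves 33% from 47 toward 0: 47 − 15.51 = 31.49 → 31.
H and L are unchanged.

hsl(216, 31%, 18%)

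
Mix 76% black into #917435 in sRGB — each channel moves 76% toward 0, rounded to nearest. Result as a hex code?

#231C0D

#917435 is rgb(145, 116, 53).
Lerp each channel 76% toward 0:
  R: 145 + 0.76×(0−145) = 145 − 110.2 = 34.8 → 35
  G: 116 + 0.76×(0−116) = 116 − 88.16 = 27.84 → 28
  B: 53 + 0.76×(0−53) = 53 − 40.28 = 12.72 → 13
rgb(35, 28, 13) = #231C0D.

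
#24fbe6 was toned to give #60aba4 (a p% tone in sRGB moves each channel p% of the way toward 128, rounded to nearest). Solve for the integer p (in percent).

65%

#24fbe6 is rgb(36, 251, 230); #60aba4 is rgb(96, 171, 164).
On the G channel (widest range): 171 ≈ 251 + (p/100)(128 − 251), so p ≈ 100×(171 − 251)/(128 − 251) = -8000/-123 = 65.04.
p = 65 reproduces all three channels after rounding.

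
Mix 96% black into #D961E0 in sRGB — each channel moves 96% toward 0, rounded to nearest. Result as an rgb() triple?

rgb(9, 4, 9)

#D961E0 is rgb(217, 97, 224).
Lerp each channel 96% toward 0:
  R: 217 + 0.96×(0−217) = 217 − 208.32 = 8.68 → 9
  G: 97 + 0.96×(0−97) = 97 − 93.12 = 3.88 → 4
  B: 224 + 0.96×(0−224) = 224 − 215.04 = 8.96 → 9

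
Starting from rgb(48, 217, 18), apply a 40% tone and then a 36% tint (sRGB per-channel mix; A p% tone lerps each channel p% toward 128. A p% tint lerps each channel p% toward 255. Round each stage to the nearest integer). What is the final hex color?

#8FD083

Per channel, c → c + 0.4(128 − c):
  R: 48 + 0.4×(128−48) = 48 + 32 = 80 → 80
  G: 217 − 35.6 = 181.4 → 181
  B: 18 + 44 = 62 → 62
After the tone: rgb(80, 181, 62) = #50B53E.
Per channel, c → c + 0.36(255 − c):
  R: 80 + 0.36×(255−80) = 80 + 63 = 143 → 143
  G: 181 + 0.36×(255−181) = 181 + 26.64 = 207.64 → 208
  B: 62 + 69.48 = 131.48 → 131
rgb(143, 208, 131) = #8FD083.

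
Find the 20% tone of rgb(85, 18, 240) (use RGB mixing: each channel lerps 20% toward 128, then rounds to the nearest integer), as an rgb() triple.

A 20% tone moves each channel 20% toward 128:
  R: 85 + 8.6 = 93.6 → 94
  G: 18 + 0.2×(128−18) = 18 + 22 = 40 → 40
  B: 240 − 22.4 = 217.6 → 218

rgb(94, 40, 218)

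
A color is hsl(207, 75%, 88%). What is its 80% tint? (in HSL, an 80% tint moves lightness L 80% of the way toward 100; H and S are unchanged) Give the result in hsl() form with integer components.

L moves 80% from 88 toward 100: 88 + 9.6 = 97.6 → 98.
H and S are unchanged.

hsl(207, 75%, 98%)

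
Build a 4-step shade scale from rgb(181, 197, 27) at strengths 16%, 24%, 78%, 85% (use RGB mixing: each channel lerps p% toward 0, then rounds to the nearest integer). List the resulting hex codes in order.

16%: (181 − 28.96 = 152.04→152, 197 − 31.52 = 165.48→165, 27 − 4.32 = 22.68→23) → #98A517
24%: (181 − 43.44 = 137.56→138, 197 − 47.28 = 149.72→150, 27 − 6.48 = 20.52→21) → #8A9615
78%: (181 − 141.18 = 39.82→40, 197 − 153.66 = 43.34→43, 27 − 21.06 = 5.94→6) → #282B06
85%: (181 − 153.85 = 27.15→27, 197 − 167.45 = 29.55→30, 27 − 22.95 = 4.05→4) → #1B1E04

#98A517, #8A9615, #282B06, #1B1E04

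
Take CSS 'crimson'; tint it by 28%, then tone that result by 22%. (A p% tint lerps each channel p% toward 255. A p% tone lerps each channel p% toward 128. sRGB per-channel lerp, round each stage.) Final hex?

#D05F76

CSS crimson is rgb(220, 20, 60).
A 28% tint moves each channel 28% toward 255:
  R: 220 + 9.8 = 229.8 → 230
  G: 20 + 65.8 = 85.8 → 86
  B: 60 + 54.6 = 114.6 → 115
After the tint: rgb(230, 86, 115) = #E65673.
A 22% tone moves each channel 22% toward 128:
  R: 230 + 0.22×(128−230) = 230 − 22.44 = 207.56 → 208
  G: 86 + 9.24 = 95.24 → 95
  B: 115 + 2.86 = 117.86 → 118
rgb(208, 95, 118) = #D05F76.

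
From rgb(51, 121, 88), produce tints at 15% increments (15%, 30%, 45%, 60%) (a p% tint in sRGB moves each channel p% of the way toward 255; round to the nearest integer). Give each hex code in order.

15%: (51 + 30.6 = 81.6→82, 121 + 20.1 = 141.1→141, 88 + 25.05 = 113.05→113) → #528D71
30%: (51 + 61.2 = 112.2→112, 121 + 40.2 = 161.2→161, 88 + 50.1 = 138.1→138) → #70A18A
45%: (51 + 91.8 = 142.8→143, 121 + 60.3 = 181.3→181, 88 + 75.15 = 163.15→163) → #8FB5A3
60%: (51 + 122.4 = 173.4→173, 121 + 80.4 = 201.4→201, 88 + 100.2 = 188.2→188) → #ADC9BC

#528D71, #70A18A, #8FB5A3, #ADC9BC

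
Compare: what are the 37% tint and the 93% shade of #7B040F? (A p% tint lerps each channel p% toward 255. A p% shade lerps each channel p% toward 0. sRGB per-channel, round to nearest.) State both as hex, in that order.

#7B040F is rgb(123, 4, 15).
37% tint:
  R: 123 + 48.84 = 171.84 → 172
  G: 4 + 92.87 = 96.87 → 97
  B: 15 + 0.37×(255−15) = 15 + 88.8 = 103.8 → 104
  → #AC6168
93% shade:
  R: 123 + 0.93×(0−123) = 123 − 114.39 = 8.61 → 9
  G: 4 − 3.72 = 0.28 → 0
  B: 15 − 13.95 = 1.05 → 1
  → #090001

#AC6168, #090001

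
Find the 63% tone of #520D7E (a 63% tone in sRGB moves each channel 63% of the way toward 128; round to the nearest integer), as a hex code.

#6F557F

#520D7E is rgb(82, 13, 126).
A 63% tone moves each channel 63% toward 128:
  R: 82 + 0.63×(128−82) = 82 + 28.98 = 110.98 → 111
  G: 13 + 0.63×(128−13) = 13 + 72.45 = 85.45 → 85
  B: 126 + 0.63×(128−126) = 126 + 1.26 = 127.26 → 127
rgb(111, 85, 127) = #6F557F.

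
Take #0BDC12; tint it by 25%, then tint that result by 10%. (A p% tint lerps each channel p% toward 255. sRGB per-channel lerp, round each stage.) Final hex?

#5AE85F

#0BDC12 is rgb(11, 220, 18).
A 25% tint moves each channel 25% toward 255:
  R: 11 + 0.25×(255−11) = 11 + 61 = 72 → 72
  G: 220 + 0.25×(255−220) = 220 + 8.75 = 228.75 → 229
  B: 18 + 0.25×(255−18) = 18 + 59.25 = 77.25 → 77
After the tint: rgb(72, 229, 77) = #48E54D.
A 10% tint moves each channel 10% toward 255:
  R: 72 + 0.1×(255−72) = 72 + 18.3 = 90.3 → 90
  G: 229 + 0.1×(255−229) = 229 + 2.6 = 231.6 → 232
  B: 77 + 17.8 = 94.8 → 95
rgb(90, 232, 95) = #5AE85F.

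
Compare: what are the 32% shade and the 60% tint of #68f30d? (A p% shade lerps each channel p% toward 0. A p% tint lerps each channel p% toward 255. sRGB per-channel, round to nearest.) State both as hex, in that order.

#47a509, #c3fa9e

#68f30d is rgb(104, 243, 13).
32% shade:
  R: 104 + 0.32×(0−104) = 104 − 33.28 = 70.72 → 71
  G: 243 − 77.76 = 165.24 → 165
  B: 13 − 4.16 = 8.84 → 9
  → #47a509
60% tint:
  R: 104 + 90.6 = 194.6 → 195
  G: 243 + 7.2 = 250.2 → 250
  B: 13 + 0.6×(255−13) = 13 + 145.2 = 158.2 → 158
  → #c3fa9e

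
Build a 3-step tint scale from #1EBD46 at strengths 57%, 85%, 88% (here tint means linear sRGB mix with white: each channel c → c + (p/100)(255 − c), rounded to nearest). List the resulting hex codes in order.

#1EBD46 is rgb(30, 189, 70).
57%: (30 + 128.25 = 158.25→158, 189 + 37.62 = 226.62→227, 70 + 105.45 = 175.45→175) → #9EE3AF
85%: (30 + 191.25 = 221.25→221, 189 + 56.1 = 245.1→245, 70 + 157.25 = 227.25→227) → #DDF5E3
88%: (30 + 198 = 228→228, 189 + 58.08 = 247.08→247, 70 + 162.8 = 232.8→233) → #E4F7E9

#9EE3AF, #DDF5E3, #E4F7E9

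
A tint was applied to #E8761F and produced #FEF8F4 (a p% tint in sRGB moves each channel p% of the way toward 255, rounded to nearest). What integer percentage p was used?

#E8761F is rgb(232, 118, 31); #FEF8F4 is rgb(254, 248, 244).
On the B channel (widest range): 244 ≈ 31 + (p/100)(255 − 31), so p ≈ 100×(244 − 31)/(255 − 31) = 21300/224 = 95.09.
p = 95 reproduces all three channels after rounding.

95%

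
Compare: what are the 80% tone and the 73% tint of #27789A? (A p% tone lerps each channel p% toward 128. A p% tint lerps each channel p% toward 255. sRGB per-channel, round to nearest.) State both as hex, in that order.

#6E7E85, #C5DBE4

#27789A is rgb(39, 120, 154).
80% tone:
  R: 39 + 0.8×(128−39) = 39 + 71.2 = 110.2 → 110
  G: 120 + 6.4 = 126.4 → 126
  B: 154 − 20.8 = 133.2 → 133
  → #6E7E85
73% tint:
  R: 39 + 0.73×(255−39) = 39 + 157.68 = 196.68 → 197
  G: 120 + 0.73×(255−120) = 120 + 98.55 = 218.55 → 219
  B: 154 + 73.73 = 227.73 → 228
  → #C5DBE4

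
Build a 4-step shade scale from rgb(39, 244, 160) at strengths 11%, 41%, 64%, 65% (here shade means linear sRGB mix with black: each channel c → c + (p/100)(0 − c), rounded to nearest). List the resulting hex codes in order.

11%: (39 − 4.29 = 34.71→35, 244 − 26.84 = 217.16→217, 160 − 17.6 = 142.4→142) → #23D98E
41%: (39 − 15.99 = 23.01→23, 244 − 100.04 = 143.96→144, 160 − 65.6 = 94.4→94) → #17905E
64%: (39 − 24.96 = 14.04→14, 244 − 156.16 = 87.84→88, 160 − 102.4 = 57.6→58) → #0E583A
65%: (39 − 25.35 = 13.65→14, 244 − 158.6 = 85.4→85, 160 − 104 = 56→56) → #0E5538

#23D98E, #17905E, #0E583A, #0E5538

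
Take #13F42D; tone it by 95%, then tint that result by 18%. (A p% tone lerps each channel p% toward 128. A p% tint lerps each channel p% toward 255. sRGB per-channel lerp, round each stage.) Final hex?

#939C94

#13F42D is rgb(19, 244, 45).
Lerp each channel 95% toward 128:
  R: 19 + 103.55 = 122.55 → 123
  G: 244 − 110.2 = 133.8 → 134
  B: 45 + 78.85 = 123.85 → 124
After the tone: rgb(123, 134, 124) = #7B867C.
Lerp each channel 18% toward 255:
  R: 123 + 0.18×(255−123) = 123 + 23.76 = 146.76 → 147
  G: 134 + 0.18×(255−134) = 134 + 21.78 = 155.78 → 156
  B: 124 + 0.18×(255−124) = 124 + 23.58 = 147.58 → 148
rgb(147, 156, 148) = #939C94.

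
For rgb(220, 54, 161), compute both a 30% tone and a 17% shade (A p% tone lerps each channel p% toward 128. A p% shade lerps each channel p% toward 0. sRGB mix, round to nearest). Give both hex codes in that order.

30% tone:
  R: 220 − 27.6 = 192.4 → 192
  G: 54 + 0.3×(128−54) = 54 + 22.2 = 76.2 → 76
  B: 161 + 0.3×(128−161) = 161 − 9.9 = 151.1 → 151
  → #c04c97
17% shade:
  R: 220 + 0.17×(0−220) = 220 − 37.4 = 182.6 → 183
  G: 54 + 0.17×(0−54) = 54 − 9.18 = 44.82 → 45
  B: 161 + 0.17×(0−161) = 161 − 27.37 = 133.63 → 134
  → #b72d86

#c04c97, #b72d86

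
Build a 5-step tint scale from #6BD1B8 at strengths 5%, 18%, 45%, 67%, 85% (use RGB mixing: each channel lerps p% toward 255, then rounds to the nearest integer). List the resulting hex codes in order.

#72D3BC, #86D9C5, #AEE6D8, #CEF0E8, #E9F8F4

#6BD1B8 is rgb(107, 209, 184).
5%: (107 + 7.4 = 114.4→114, 209 + 2.3 = 211.3→211, 184 + 3.55 = 187.55→188) → #72D3BC
18%: (107 + 26.64 = 133.64→134, 209 + 8.28 = 217.28→217, 184 + 12.78 = 196.78→197) → #86D9C5
45%: (107 + 66.6 = 173.6→174, 209 + 20.7 = 229.7→230, 184 + 31.95 = 215.95→216) → #AEE6D8
67%: (107 + 99.16 = 206.16→206, 209 + 30.82 = 239.82→240, 184 + 47.57 = 231.57→232) → #CEF0E8
85%: (107 + 125.8 = 232.8→233, 209 + 39.1 = 248.1→248, 184 + 60.35 = 244.35→244) → #E9F8F4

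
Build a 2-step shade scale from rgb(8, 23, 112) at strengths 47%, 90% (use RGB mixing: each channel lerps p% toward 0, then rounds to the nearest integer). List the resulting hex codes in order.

#040c3b, #01020b

47%: (8 − 3.76 = 4.24→4, 23 − 10.81 = 12.19→12, 112 − 52.64 = 59.36→59) → #040c3b
90%: (8 − 7.2 = 0.8→1, 23 − 20.7 = 2.3→2, 112 − 100.8 = 11.2→11) → #01020b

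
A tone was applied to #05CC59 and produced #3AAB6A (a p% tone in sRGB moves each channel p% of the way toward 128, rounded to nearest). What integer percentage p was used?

43%

#05CC59 is rgb(5, 204, 89); #3AAB6A is rgb(58, 171, 106).
On the R channel (widest range): 58 ≈ 5 + (p/100)(128 − 5), so p ≈ 100×(58 − 5)/(128 − 5) = 5300/123 = 43.09.
p = 43 reproduces all three channels after rounding.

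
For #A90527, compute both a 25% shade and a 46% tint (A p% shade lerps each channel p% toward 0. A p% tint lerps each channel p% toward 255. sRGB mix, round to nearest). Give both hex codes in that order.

#7F041D, #D1788A

#A90527 is rgb(169, 5, 39).
25% shade:
  R: 169 + 0.25×(0−169) = 169 − 42.25 = 126.75 → 127
  G: 5 − 1.25 = 3.75 → 4
  B: 39 + 0.25×(0−39) = 39 − 9.75 = 29.25 → 29
  → #7F041D
46% tint:
  R: 169 + 39.56 = 208.56 → 209
  G: 5 + 115 = 120 → 120
  B: 39 + 0.46×(255−39) = 39 + 99.36 = 138.36 → 138
  → #D1788A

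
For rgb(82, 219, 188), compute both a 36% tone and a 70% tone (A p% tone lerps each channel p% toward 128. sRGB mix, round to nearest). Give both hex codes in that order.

36% tone:
  R: 82 + 16.56 = 98.56 → 99
  G: 219 + 0.36×(128−219) = 219 − 32.76 = 186.24 → 186
  B: 188 + 0.36×(128−188) = 188 − 21.6 = 166.4 → 166
  → #63BAA6
70% tone:
  R: 82 + 0.7×(128−82) = 82 + 32.2 = 114.2 → 114
  G: 219 − 63.7 = 155.3 → 155
  B: 188 − 42 = 146 → 146
  → #729B92

#63BAA6, #729B92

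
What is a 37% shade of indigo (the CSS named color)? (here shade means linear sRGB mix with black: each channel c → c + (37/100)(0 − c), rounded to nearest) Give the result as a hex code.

CSS indigo is rgb(75, 0, 130).
Lerp each channel 37% toward 0:
  R: 75 + 0.37×(0−75) = 75 − 27.75 = 47.25 → 47
  G: 0 + 0.37×(0−0) = 0 + 0 = 0 → 0
  B: 130 − 48.1 = 81.9 → 82
rgb(47, 0, 82) = #2F0052.

#2F0052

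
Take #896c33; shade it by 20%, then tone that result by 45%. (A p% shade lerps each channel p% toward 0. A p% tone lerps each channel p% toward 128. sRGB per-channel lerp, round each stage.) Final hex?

#766950

#896c33 is rgb(137, 108, 51).
Lerp each channel 20% toward 0:
  R: 137 + 0.2×(0−137) = 137 − 27.4 = 109.6 → 110
  G: 108 − 21.6 = 86.4 → 86
  B: 51 + 0.2×(0−51) = 51 − 10.2 = 40.8 → 41
After the shade: rgb(110, 86, 41) = #6e5629.
A 45% tone moves each channel 45% toward 128:
  R: 110 + 8.1 = 118.1 → 118
  G: 86 + 18.9 = 104.9 → 105
  B: 41 + 39.15 = 80.15 → 80
rgb(118, 105, 80) = #766950.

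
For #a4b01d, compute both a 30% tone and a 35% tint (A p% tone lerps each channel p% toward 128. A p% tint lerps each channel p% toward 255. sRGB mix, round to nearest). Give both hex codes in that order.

#99a23b, #c4cc6c

#a4b01d is rgb(164, 176, 29).
30% tone:
  R: 164 + 0.3×(128−164) = 164 − 10.8 = 153.2 → 153
  G: 176 + 0.3×(128−176) = 176 − 14.4 = 161.6 → 162
  B: 29 + 29.7 = 58.7 → 59
  → #99a23b
35% tint:
  R: 164 + 0.35×(255−164) = 164 + 31.85 = 195.85 → 196
  G: 176 + 27.65 = 203.65 → 204
  B: 29 + 79.1 = 108.1 → 108
  → #c4cc6c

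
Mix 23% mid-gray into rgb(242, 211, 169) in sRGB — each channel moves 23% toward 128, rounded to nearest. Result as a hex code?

#D8C0A0

Lerp each channel 23% toward 128:
  R: 242 − 26.22 = 215.78 → 216
  G: 211 + 0.23×(128−211) = 211 − 19.09 = 191.91 → 192
  B: 169 − 9.43 = 159.57 → 160
rgb(216, 192, 160) = #D8C0A0.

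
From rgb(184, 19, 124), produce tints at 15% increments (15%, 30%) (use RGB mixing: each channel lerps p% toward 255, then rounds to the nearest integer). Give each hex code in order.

#c33690, #cd5aa3

15%: (184 + 10.65 = 194.65→195, 19 + 35.4 = 54.4→54, 124 + 19.65 = 143.65→144) → #c33690
30%: (184 + 21.3 = 205.3→205, 19 + 70.8 = 89.8→90, 124 + 39.3 = 163.3→163) → #cd5aa3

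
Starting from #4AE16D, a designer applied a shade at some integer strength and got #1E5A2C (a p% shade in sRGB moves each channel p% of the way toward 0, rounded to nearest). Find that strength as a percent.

60%

#4AE16D is rgb(74, 225, 109); #1E5A2C is rgb(30, 90, 44).
On the G channel (widest range): 90 ≈ 225 + (p/100)(0 − 225), so p ≈ 100×(90 − 225)/(0 − 225) = -13500/-225 = 60.00.
p = 60 reproduces all three channels after rounding.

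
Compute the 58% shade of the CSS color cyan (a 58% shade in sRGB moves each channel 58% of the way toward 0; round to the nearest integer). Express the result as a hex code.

#006B6B

CSS cyan is rgb(0, 255, 255).
Lerp each channel 58% toward 0:
  R: 0 + 0.58×(0−0) = 0 + 0 = 0 → 0
  G: 255 + 0.58×(0−255) = 255 − 147.9 = 107.1 → 107
  B: 255 + 0.58×(0−255) = 255 − 147.9 = 107.1 → 107
rgb(0, 107, 107) = #006B6B.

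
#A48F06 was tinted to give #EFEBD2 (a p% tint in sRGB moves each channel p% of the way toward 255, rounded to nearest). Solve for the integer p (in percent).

82%

#A48F06 is rgb(164, 143, 6); #EFEBD2 is rgb(239, 235, 210).
On the B channel (widest range): 210 ≈ 6 + (p/100)(255 − 6), so p ≈ 100×(210 − 6)/(255 − 6) = 20400/249 = 81.93.
p = 82 reproduces all three channels after rounding.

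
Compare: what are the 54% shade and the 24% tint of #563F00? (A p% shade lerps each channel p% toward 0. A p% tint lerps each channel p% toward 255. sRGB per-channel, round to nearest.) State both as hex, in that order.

#281D00, #7F6D3D

#563F00 is rgb(86, 63, 0).
54% shade:
  R: 86 + 0.54×(0−86) = 86 − 46.44 = 39.56 → 40
  G: 63 − 34.02 = 28.98 → 29
  B: 0 + 0.54×(0−0) = 0 + 0 = 0 → 0
  → #281D00
24% tint:
  R: 86 + 40.56 = 126.56 → 127
  G: 63 + 46.08 = 109.08 → 109
  B: 0 + 0.24×(255−0) = 0 + 61.2 = 61.2 → 61
  → #7F6D3D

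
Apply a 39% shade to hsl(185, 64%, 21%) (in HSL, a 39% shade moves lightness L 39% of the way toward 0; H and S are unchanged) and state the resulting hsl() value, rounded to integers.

L moves 39% from 21 toward 0: 21 − 8.19 = 12.81 → 13.
H and S are unchanged.

hsl(185, 64%, 13%)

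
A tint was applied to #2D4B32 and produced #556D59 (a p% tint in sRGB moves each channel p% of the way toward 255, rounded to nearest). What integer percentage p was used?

19%

#2D4B32 is rgb(45, 75, 50); #556D59 is rgb(85, 109, 89).
On the R channel (widest range): 85 ≈ 45 + (p/100)(255 − 45), so p ≈ 100×(85 − 45)/(255 − 45) = 4000/210 = 19.05.
p = 19 reproduces all three channels after rounding.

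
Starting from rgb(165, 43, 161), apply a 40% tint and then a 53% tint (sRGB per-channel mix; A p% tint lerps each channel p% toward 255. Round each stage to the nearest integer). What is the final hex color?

Per channel, c → c + 0.4(255 − c):
  R: 165 + 36 = 201 → 201
  G: 43 + 84.8 = 127.8 → 128
  B: 161 + 37.6 = 198.6 → 199
After the tint: rgb(201, 128, 199) = #C980C7.
A 53% tint moves each channel 53% toward 255:
  R: 201 + 28.62 = 229.62 → 230
  G: 128 + 0.53×(255−128) = 128 + 67.31 = 195.31 → 195
  B: 199 + 29.68 = 228.68 → 229
rgb(230, 195, 229) = #E6C3E5.

#E6C3E5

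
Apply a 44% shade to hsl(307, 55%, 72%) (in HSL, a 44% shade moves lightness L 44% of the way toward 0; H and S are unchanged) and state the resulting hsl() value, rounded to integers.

hsl(307, 55%, 40%)

L moves 44% from 72 toward 0: 72 − 31.68 = 40.32 → 40.
H and S are unchanged.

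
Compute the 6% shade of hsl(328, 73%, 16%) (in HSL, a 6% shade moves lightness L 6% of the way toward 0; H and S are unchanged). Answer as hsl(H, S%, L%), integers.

hsl(328, 73%, 15%)

L moves 6% from 16 toward 0: 16 − 0.96 = 15.04 → 15.
H and S are unchanged.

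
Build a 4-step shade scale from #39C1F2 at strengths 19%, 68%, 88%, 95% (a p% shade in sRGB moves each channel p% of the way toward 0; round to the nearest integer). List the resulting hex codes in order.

#39C1F2 is rgb(57, 193, 242).
19%: (57 − 10.83 = 46.17→46, 193 − 36.67 = 156.33→156, 242 − 45.98 = 196.02→196) → #2E9CC4
68%: (57 − 38.76 = 18.24→18, 193 − 131.24 = 61.76→62, 242 − 164.56 = 77.44→77) → #123E4D
88%: (57 − 50.16 = 6.84→7, 193 − 169.84 = 23.16→23, 242 − 212.96 = 29.04→29) → #07171D
95%: (57 − 54.15 = 2.85→3, 193 − 183.35 = 9.65→10, 242 − 229.9 = 12.1→12) → #030A0C

#2E9CC4, #123E4D, #07171D, #030A0C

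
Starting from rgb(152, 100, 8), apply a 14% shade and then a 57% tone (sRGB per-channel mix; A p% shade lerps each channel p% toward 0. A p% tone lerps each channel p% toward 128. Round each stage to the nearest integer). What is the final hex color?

#816e4c

Lerp each channel 14% toward 0:
  R: 152 + 0.14×(0−152) = 152 − 21.28 = 130.72 → 131
  G: 100 − 14 = 86 → 86
  B: 8 − 1.12 = 6.88 → 7
After the shade: rgb(131, 86, 7) = #835607.
Per channel, c → c + 0.57(128 − c):
  R: 131 + 0.57×(128−131) = 131 − 1.71 = 129.29 → 129
  G: 86 + 0.57×(128−86) = 86 + 23.94 = 109.94 → 110
  B: 7 + 0.57×(128−7) = 7 + 68.97 = 75.97 → 76
rgb(129, 110, 76) = #816e4c.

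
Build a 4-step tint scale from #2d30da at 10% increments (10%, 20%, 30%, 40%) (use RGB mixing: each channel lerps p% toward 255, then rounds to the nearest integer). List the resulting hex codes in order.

#4245de, #5759e1, #6c6ee5, #8183e9

#2d30da is rgb(45, 48, 218).
10%: (45 + 21 = 66→66, 48 + 20.7 = 68.7→69, 218 + 3.7 = 221.7→222) → #4245de
20%: (45 + 42 = 87→87, 48 + 41.4 = 89.4→89, 218 + 7.4 = 225.4→225) → #5759e1
30%: (45 + 63 = 108→108, 48 + 62.1 = 110.1→110, 218 + 11.1 = 229.1→229) → #6c6ee5
40%: (45 + 84 = 129→129, 48 + 82.8 = 130.8→131, 218 + 14.8 = 232.8→233) → #8183e9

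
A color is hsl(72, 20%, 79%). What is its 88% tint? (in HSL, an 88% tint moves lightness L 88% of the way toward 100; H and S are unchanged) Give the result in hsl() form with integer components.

L moves 88% from 79 toward 100: 79 + 18.48 = 97.48 → 97.
H and S are unchanged.

hsl(72, 20%, 97%)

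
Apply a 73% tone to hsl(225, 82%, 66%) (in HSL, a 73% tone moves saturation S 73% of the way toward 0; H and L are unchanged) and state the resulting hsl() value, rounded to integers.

S moves 73% from 82 toward 0: 82 − 59.86 = 22.14 → 22.
H and L are unchanged.

hsl(225, 22%, 66%)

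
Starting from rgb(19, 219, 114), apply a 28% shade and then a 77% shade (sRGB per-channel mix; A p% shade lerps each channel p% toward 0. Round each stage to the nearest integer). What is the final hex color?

#032413

Lerp each channel 28% toward 0:
  R: 19 − 5.32 = 13.68 → 14
  G: 219 − 61.32 = 157.68 → 158
  B: 114 − 31.92 = 82.08 → 82
After the shade: rgb(14, 158, 82) = #0E9E52.
Per channel, c → c + 0.77(0 − c):
  R: 14 + 0.77×(0−14) = 14 − 10.78 = 3.22 → 3
  G: 158 − 121.66 = 36.34 → 36
  B: 82 + 0.77×(0−82) = 82 − 63.14 = 18.86 → 19
rgb(3, 36, 19) = #032413.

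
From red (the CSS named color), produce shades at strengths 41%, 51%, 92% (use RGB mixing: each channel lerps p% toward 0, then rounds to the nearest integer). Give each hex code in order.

#960000, #7d0000, #140000

CSS red is rgb(255, 0, 0).
41%: (255 − 104.55 = 150.45→150, 0→0, 0→0) → #960000
51%: (255 − 130.05 = 124.95→125, 0→0, 0→0) → #7d0000
92%: (255 − 234.6 = 20.4→20, 0→0, 0→0) → #140000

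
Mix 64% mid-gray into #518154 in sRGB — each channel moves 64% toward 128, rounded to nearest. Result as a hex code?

#518154 is rgb(81, 129, 84).
Lerp each channel 64% toward 128:
  R: 81 + 0.64×(128−81) = 81 + 30.08 = 111.08 → 111
  G: 129 + 0.64×(128−129) = 129 − 0.64 = 128.36 → 128
  B: 84 + 0.64×(128−84) = 84 + 28.16 = 112.16 → 112
rgb(111, 128, 112) = #6F8070.

#6F8070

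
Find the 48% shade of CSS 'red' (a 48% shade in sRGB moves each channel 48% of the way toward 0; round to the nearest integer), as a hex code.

#850000

CSS red is rgb(255, 0, 0).
A 48% shade moves each channel 48% toward 0:
  R: 255 − 122.4 = 132.6 → 133
  G: 0 + 0.48×(0−0) = 0 + 0 = 0 → 0
  B: 0 + 0.48×(0−0) = 0 + 0 = 0 → 0
rgb(133, 0, 0) = #850000.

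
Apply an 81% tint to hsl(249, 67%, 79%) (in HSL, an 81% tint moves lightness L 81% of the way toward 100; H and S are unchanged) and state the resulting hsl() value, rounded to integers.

L moves 81% from 79 toward 100: 79 + 17.01 = 96.01 → 96.
H and S are unchanged.

hsl(249, 67%, 96%)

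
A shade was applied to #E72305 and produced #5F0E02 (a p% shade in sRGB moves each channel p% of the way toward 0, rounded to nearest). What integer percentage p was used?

#E72305 is rgb(231, 35, 5); #5F0E02 is rgb(95, 14, 2).
On the R channel (widest range): 95 ≈ 231 + (p/100)(0 − 231), so p ≈ 100×(95 − 231)/(0 − 231) = -13600/-231 = 58.87.
p = 59 reproduces all three channels after rounding.

59%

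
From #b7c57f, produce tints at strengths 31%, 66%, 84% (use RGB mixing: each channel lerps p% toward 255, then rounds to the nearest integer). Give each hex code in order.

#b7c57f is rgb(183, 197, 127).
31%: (183 + 22.32 = 205.32→205, 197 + 17.98 = 214.98→215, 127 + 39.68 = 166.68→167) → #cdd7a7
66%: (183 + 47.52 = 230.52→231, 197 + 38.28 = 235.28→235, 127 + 84.48 = 211.48→211) → #e7ebd3
84%: (183 + 60.48 = 243.48→243, 197 + 48.72 = 245.72→246, 127 + 107.52 = 234.52→235) → #f3f6eb

#cdd7a7, #e7ebd3, #f3f6eb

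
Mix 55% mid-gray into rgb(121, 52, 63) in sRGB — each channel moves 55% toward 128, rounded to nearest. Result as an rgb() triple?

rgb(125, 94, 99)

Per channel, c → c + 0.55(128 − c):
  R: 121 + 0.55×(128−121) = 121 + 3.85 = 124.85 → 125
  G: 52 + 0.55×(128−52) = 52 + 41.8 = 93.8 → 94
  B: 63 + 35.75 = 98.75 → 99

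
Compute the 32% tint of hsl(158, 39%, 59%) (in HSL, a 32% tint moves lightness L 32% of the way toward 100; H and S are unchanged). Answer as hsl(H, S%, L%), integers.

L moves 32% from 59 toward 100: 59 + 13.12 = 72.12 → 72.
H and S are unchanged.

hsl(158, 39%, 72%)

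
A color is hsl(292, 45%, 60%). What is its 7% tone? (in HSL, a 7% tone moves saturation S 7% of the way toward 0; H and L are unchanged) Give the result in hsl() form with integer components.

S moves 7% from 45 toward 0: 45 − 3.15 = 41.85 → 42.
H and L are unchanged.

hsl(292, 42%, 60%)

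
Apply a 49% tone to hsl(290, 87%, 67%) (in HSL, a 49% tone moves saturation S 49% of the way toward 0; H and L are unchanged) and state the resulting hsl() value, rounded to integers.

S moves 49% from 87 toward 0: 87 − 42.63 = 44.37 → 44.
H and L are unchanged.

hsl(290, 44%, 67%)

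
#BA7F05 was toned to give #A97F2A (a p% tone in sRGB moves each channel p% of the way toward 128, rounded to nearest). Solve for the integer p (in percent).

30%

#BA7F05 is rgb(186, 127, 5); #A97F2A is rgb(169, 127, 42).
On the B channel (widest range): 42 ≈ 5 + (p/100)(128 − 5), so p ≈ 100×(42 − 5)/(128 − 5) = 3700/123 = 30.08.
p = 30 reproduces all three channels after rounding.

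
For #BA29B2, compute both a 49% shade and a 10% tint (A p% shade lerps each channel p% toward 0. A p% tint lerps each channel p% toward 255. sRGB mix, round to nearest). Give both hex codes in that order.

#BA29B2 is rgb(186, 41, 178).
49% shade:
  R: 186 − 91.14 = 94.86 → 95
  G: 41 − 20.09 = 20.91 → 21
  B: 178 − 87.22 = 90.78 → 91
  → #5F155B
10% tint:
  R: 186 + 6.9 = 192.9 → 193
  G: 41 + 0.1×(255−41) = 41 + 21.4 = 62.4 → 62
  B: 178 + 7.7 = 185.7 → 186
  → #C13EBA

#5F155B, #C13EBA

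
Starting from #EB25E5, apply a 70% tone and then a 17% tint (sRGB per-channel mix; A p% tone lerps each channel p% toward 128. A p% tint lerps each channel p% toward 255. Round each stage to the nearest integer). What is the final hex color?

#B07FAE

#EB25E5 is rgb(235, 37, 229).
A 70% tone moves each channel 70% toward 128:
  R: 235 + 0.7×(128−235) = 235 − 74.9 = 160.1 → 160
  G: 37 + 63.7 = 100.7 → 101
  B: 229 − 70.7 = 158.3 → 158
After the tone: rgb(160, 101, 158) = #A0659E.
Lerp each channel 17% toward 255:
  R: 160 + 0.17×(255−160) = 160 + 16.15 = 176.15 → 176
  G: 101 + 0.17×(255−101) = 101 + 26.18 = 127.18 → 127
  B: 158 + 0.17×(255−158) = 158 + 16.49 = 174.49 → 174
rgb(176, 127, 174) = #B07FAE.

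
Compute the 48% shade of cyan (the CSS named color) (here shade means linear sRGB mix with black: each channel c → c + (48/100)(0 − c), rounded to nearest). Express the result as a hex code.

CSS cyan is rgb(0, 255, 255).
Per channel, c → c + 0.48(0 − c):
  R: 0 + 0.48×(0−0) = 0 + 0 = 0 → 0
  G: 255 + 0.48×(0−255) = 255 − 122.4 = 132.6 → 133
  B: 255 + 0.48×(0−255) = 255 − 122.4 = 132.6 → 133
rgb(0, 133, 133) = #008585.

#008585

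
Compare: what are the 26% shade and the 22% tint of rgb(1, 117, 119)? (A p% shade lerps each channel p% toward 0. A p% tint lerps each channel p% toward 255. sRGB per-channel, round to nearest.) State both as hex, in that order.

26% shade:
  R: 1 − 0.26 = 0.74 → 1
  G: 117 + 0.26×(0−117) = 117 − 30.42 = 86.58 → 87
  B: 119 + 0.26×(0−119) = 119 − 30.94 = 88.06 → 88
  → #015758
22% tint:
  R: 1 + 55.88 = 56.88 → 57
  G: 117 + 30.36 = 147.36 → 147
  B: 119 + 29.92 = 148.92 → 149
  → #399395

#015758, #399395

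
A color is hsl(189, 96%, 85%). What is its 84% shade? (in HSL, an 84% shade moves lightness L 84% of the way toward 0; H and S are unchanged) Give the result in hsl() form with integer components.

L moves 84% from 85 toward 0: 85 − 71.4 = 13.6 → 14.
H and S are unchanged.

hsl(189, 96%, 14%)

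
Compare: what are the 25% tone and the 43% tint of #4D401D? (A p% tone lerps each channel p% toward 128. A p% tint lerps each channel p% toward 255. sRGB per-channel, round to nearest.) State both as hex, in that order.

#4D401D is rgb(77, 64, 29).
25% tone:
  R: 77 + 12.75 = 89.75 → 90
  G: 64 + 0.25×(128−64) = 64 + 16 = 80 → 80
  B: 29 + 24.75 = 53.75 → 54
  → #5A5036
43% tint:
  R: 77 + 0.43×(255−77) = 77 + 76.54 = 153.54 → 154
  G: 64 + 82.13 = 146.13 → 146
  B: 29 + 97.18 = 126.18 → 126
  → #9A927E

#5A5036, #9A927E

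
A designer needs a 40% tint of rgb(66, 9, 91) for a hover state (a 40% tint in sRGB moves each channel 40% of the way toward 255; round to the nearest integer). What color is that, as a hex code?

A 40% tint moves each channel 40% toward 255:
  R: 66 + 75.6 = 141.6 → 142
  G: 9 + 98.4 = 107.4 → 107
  B: 91 + 0.4×(255−91) = 91 + 65.6 = 156.6 → 157
rgb(142, 107, 157) = #8e6b9d.

#8e6b9d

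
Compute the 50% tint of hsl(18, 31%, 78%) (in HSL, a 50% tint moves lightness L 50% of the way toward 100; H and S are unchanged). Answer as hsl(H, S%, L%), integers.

L moves 50% from 78 toward 100: 78 + 11 = 89 → 89.
H and S are unchanged.

hsl(18, 31%, 89%)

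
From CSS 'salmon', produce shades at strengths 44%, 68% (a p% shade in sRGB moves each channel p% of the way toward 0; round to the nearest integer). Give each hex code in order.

#8c4840, #502924

CSS salmon is rgb(250, 128, 114).
44%: (250 − 110 = 140→140, 128 − 56.32 = 71.68→72, 114 − 50.16 = 63.84→64) → #8c4840
68%: (250 − 170 = 80→80, 128 − 87.04 = 40.96→41, 114 − 77.52 = 36.48→36) → #502924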